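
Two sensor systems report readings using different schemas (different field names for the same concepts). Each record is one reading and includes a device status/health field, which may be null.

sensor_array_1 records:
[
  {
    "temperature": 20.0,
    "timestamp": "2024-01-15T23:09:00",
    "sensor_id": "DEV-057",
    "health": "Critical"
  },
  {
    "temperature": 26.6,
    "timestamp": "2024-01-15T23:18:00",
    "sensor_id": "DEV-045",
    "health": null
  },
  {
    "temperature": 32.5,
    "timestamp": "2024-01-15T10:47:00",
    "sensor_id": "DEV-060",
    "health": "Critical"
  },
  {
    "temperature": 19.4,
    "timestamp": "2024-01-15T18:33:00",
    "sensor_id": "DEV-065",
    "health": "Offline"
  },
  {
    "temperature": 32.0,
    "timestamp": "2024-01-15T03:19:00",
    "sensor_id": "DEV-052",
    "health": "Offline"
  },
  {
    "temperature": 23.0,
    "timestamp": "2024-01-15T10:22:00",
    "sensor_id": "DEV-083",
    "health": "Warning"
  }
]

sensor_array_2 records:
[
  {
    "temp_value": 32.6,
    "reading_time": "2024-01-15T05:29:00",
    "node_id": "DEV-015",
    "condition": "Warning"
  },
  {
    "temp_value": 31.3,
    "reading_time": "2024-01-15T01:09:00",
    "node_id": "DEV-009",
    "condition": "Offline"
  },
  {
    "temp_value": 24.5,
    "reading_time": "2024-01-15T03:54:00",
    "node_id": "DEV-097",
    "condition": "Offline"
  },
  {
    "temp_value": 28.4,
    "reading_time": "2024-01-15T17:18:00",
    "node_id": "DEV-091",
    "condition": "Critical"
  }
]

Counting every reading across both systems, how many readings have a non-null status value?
9

Schema mapping: "health" (sensor_array_1) = "condition" (sensor_array_2) = status

Non-null in sensor_array_1: 5
Non-null in sensor_array_2: 4

Total non-null: 5 + 4 = 9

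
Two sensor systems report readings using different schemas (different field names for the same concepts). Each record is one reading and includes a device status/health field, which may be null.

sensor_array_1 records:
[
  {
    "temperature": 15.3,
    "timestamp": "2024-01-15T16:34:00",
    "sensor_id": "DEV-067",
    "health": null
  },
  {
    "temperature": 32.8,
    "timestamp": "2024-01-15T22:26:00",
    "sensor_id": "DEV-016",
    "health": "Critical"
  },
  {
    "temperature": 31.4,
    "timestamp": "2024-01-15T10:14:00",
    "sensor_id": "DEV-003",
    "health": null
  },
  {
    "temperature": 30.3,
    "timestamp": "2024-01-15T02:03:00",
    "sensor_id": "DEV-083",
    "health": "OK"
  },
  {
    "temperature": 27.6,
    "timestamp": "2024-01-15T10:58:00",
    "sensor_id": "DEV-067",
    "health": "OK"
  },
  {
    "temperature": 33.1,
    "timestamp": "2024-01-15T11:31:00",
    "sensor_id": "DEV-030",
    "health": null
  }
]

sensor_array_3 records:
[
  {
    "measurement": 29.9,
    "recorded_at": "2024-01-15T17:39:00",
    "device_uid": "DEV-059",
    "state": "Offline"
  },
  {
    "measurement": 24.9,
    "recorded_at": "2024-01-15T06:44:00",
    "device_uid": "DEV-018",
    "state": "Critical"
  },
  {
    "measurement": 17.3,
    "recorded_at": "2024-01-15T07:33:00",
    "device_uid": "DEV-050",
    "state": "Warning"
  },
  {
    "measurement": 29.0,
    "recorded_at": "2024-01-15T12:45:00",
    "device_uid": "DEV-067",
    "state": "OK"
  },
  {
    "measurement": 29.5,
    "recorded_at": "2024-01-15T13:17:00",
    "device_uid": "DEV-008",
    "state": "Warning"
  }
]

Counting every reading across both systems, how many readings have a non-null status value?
8

Schema mapping: "health" (sensor_array_1) = "state" (sensor_array_3) = status

Non-null in sensor_array_1: 3
Non-null in sensor_array_3: 5

Total non-null: 3 + 5 = 8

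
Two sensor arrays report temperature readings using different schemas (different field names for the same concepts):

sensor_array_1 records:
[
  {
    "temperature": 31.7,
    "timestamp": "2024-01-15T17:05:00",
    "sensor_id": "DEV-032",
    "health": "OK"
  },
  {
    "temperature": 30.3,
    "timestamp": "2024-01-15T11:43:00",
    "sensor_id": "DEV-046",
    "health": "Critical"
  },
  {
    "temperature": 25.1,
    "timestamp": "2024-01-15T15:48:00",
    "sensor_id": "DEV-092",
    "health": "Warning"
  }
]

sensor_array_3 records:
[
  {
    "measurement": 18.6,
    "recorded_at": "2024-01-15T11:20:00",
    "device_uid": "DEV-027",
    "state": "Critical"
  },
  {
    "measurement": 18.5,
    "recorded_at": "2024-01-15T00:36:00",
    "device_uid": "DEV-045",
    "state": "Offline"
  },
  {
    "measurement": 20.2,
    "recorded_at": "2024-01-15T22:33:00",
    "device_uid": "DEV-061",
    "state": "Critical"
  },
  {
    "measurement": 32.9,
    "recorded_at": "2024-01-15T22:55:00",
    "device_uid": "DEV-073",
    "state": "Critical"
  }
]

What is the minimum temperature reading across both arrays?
18.5

Schema mapping: "temperature" (sensor_array_1) = "measurement" (sensor_array_3) = temperature reading

Minimum in sensor_array_1: 25.1
Minimum in sensor_array_3: 18.5

Overall minimum: min(25.1, 18.5) = 18.5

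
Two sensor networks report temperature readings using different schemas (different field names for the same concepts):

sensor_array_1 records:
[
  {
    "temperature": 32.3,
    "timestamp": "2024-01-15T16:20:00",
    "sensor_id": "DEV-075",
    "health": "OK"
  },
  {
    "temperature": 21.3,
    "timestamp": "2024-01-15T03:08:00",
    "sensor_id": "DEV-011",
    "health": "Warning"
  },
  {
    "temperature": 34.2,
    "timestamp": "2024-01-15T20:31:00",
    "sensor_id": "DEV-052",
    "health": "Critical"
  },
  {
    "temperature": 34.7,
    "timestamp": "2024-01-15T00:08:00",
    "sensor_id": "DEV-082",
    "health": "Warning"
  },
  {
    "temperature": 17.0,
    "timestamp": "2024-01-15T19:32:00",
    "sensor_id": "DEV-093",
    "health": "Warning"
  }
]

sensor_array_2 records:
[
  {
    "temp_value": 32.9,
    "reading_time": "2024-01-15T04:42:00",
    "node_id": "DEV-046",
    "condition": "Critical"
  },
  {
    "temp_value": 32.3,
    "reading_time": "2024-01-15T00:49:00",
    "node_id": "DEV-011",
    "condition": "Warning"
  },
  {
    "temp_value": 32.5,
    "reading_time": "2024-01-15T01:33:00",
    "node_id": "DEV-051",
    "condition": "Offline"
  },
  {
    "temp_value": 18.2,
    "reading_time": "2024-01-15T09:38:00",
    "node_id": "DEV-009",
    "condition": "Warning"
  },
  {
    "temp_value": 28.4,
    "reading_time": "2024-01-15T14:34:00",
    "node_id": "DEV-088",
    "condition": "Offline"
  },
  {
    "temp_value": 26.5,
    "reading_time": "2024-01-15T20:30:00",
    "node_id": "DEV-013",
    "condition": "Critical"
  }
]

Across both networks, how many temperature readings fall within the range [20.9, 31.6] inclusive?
3

Schema mapping: "temperature" (sensor_array_1) = "temp_value" (sensor_array_2) = temperature

Readings in [20.9, 31.6] from sensor_array_1: 1
Readings in [20.9, 31.6] from sensor_array_2: 2

Total count: 1 + 2 = 3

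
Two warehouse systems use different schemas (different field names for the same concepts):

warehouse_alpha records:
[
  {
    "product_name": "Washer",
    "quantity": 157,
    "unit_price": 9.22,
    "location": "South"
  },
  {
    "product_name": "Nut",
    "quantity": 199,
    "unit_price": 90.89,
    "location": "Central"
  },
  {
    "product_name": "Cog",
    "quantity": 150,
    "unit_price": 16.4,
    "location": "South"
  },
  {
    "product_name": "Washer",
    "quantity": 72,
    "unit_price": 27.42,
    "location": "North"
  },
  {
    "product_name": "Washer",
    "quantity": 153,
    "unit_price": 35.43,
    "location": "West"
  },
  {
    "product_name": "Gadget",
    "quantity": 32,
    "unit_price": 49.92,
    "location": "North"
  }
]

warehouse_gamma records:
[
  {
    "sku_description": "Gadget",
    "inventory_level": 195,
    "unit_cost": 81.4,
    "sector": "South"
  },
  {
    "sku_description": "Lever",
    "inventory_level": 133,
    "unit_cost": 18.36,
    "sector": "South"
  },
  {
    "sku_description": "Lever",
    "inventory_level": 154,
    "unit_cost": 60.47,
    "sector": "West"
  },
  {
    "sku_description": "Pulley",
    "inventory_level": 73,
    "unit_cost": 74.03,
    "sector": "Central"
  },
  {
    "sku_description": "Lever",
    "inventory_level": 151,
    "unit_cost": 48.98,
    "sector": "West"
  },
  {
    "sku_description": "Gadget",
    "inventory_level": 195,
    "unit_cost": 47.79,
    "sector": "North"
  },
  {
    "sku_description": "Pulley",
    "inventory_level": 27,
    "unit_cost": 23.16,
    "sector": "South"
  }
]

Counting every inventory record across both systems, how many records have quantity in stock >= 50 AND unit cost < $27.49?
4

Schema mappings:
- "quantity" (warehouse_alpha) = "inventory_level" (warehouse_gamma) = quantity
- "unit_price" (warehouse_alpha) = "unit_cost" (warehouse_gamma) = unit cost

Records meeting both conditions in warehouse_alpha: 3
Records meeting both conditions in warehouse_gamma: 1

Total: 3 + 1 = 4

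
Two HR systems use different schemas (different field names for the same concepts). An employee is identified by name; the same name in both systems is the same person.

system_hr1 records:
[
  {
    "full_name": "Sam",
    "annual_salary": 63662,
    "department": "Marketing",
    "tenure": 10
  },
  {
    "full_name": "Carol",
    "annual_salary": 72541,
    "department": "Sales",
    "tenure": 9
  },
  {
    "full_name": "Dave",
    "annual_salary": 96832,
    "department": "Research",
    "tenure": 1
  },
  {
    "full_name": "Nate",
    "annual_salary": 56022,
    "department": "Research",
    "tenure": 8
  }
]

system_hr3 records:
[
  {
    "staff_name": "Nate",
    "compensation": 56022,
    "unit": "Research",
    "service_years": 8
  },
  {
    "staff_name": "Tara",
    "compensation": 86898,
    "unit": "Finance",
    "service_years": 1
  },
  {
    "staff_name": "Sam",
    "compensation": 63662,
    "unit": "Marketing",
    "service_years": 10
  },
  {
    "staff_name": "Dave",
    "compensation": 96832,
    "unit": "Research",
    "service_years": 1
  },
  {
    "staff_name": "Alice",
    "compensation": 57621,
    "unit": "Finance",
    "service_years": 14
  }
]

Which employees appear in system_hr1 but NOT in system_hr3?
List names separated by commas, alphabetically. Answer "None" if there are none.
Carol

Schema mapping: "full_name" (system_hr1) = "staff_name" (system_hr3) = employee name

Names in system_hr1: ['Carol', 'Dave', 'Nate', 'Sam']
Names in system_hr3: ['Alice', 'Dave', 'Nate', 'Sam', 'Tara']

In system_hr1 but not system_hr3: ['Carol']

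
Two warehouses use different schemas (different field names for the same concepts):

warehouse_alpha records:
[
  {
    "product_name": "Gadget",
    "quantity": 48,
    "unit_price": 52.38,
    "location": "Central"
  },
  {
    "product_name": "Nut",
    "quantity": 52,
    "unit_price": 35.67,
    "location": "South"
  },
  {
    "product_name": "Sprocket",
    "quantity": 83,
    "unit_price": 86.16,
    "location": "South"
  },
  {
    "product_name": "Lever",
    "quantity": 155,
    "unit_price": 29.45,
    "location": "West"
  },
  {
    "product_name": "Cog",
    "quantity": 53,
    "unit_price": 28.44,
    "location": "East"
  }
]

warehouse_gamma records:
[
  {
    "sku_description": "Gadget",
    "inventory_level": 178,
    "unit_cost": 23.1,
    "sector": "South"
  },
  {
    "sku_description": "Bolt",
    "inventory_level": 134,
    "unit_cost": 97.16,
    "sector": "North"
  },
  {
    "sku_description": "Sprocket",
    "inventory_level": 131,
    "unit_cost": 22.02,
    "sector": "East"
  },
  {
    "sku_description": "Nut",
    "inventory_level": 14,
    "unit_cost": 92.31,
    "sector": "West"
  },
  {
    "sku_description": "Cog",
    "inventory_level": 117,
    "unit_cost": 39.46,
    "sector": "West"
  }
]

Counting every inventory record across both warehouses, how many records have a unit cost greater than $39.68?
4

Schema mapping: "unit_price" (warehouse_alpha) = "unit_cost" (warehouse_gamma) = unit cost

Records > $39.68 in warehouse_alpha: 2
Records > $39.68 in warehouse_gamma: 2

Total count: 2 + 2 = 4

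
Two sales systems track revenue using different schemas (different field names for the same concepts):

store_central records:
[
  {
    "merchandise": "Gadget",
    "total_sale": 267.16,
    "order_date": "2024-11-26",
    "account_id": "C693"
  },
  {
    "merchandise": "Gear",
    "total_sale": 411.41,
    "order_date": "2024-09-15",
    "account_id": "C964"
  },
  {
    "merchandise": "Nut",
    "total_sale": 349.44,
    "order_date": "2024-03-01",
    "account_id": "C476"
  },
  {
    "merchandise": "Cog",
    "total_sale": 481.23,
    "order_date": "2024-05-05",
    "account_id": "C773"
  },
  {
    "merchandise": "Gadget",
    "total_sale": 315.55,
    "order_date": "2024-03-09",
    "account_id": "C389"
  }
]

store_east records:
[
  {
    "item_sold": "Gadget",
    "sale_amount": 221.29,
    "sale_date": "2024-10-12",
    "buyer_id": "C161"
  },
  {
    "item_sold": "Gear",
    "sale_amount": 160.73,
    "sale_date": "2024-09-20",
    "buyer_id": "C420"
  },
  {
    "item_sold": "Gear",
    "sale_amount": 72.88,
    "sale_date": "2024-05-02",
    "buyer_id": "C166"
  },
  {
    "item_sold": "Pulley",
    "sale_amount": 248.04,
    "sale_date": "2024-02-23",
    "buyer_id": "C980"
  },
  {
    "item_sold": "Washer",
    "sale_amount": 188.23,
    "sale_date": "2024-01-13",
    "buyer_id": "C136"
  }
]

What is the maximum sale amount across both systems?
481.23

Reconcile: "total_sale" (store_central) = "sale_amount" (store_east) = sale amount

Maximum in store_central: 481.23
Maximum in store_east: 248.04

Overall maximum: max(481.23, 248.04) = 481.23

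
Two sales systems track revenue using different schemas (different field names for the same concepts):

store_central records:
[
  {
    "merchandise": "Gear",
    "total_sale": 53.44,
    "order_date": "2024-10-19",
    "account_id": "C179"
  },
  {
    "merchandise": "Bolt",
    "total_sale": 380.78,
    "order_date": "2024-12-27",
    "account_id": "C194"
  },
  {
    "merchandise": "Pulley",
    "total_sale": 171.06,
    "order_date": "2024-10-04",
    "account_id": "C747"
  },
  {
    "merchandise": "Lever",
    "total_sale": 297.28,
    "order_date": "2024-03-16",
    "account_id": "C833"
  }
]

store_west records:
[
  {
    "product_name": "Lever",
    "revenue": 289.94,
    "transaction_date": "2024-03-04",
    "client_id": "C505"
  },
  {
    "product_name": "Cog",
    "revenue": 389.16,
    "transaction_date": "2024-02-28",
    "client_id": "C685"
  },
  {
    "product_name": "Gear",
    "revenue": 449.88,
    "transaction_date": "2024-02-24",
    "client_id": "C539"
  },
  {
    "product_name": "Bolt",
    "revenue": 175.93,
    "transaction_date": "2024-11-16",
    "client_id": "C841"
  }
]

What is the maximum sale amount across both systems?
449.88

Reconcile: "total_sale" (store_central) = "revenue" (store_west) = sale amount

Maximum in store_central: 380.78
Maximum in store_west: 449.88

Overall maximum: max(380.78, 449.88) = 449.88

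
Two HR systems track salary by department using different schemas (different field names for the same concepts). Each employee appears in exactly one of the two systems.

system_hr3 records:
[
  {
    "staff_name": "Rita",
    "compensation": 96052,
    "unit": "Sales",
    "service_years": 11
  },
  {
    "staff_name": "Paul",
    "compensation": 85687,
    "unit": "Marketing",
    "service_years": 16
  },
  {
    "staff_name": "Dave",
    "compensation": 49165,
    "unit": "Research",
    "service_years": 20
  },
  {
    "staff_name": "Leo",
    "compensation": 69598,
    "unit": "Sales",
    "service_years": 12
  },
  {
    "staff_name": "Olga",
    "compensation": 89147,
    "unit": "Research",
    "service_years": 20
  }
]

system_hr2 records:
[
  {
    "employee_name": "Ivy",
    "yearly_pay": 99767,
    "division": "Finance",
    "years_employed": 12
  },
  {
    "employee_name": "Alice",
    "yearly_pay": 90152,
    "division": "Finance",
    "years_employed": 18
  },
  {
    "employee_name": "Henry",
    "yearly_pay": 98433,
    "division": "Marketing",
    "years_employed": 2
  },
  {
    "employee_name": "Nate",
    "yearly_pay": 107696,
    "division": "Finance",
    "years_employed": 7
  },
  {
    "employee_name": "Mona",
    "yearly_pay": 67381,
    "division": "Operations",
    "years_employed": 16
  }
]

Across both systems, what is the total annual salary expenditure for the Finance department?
297615

Schema mappings:
- "unit" (system_hr3) = "division" (system_hr2) = department
- "compensation" (system_hr3) = "yearly_pay" (system_hr2) = salary

Finance salaries from system_hr3: 0
Finance salaries from system_hr2: 297615

Total: 0 + 297615 = 297615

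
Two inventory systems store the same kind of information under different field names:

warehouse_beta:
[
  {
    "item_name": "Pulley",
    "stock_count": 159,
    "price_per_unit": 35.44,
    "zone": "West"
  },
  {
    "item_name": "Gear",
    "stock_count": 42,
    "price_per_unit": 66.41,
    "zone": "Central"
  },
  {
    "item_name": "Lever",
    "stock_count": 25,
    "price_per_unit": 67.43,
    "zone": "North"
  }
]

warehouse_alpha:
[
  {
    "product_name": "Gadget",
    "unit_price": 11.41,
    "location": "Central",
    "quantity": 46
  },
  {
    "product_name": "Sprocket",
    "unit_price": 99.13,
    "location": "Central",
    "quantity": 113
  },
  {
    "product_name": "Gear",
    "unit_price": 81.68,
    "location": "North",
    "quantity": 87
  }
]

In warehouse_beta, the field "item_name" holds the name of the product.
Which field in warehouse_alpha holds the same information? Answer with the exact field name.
product_name

In warehouse_beta, "item_name" holds the name of the product.
The fields in warehouse_alpha are: "product_name", "unit_price", "location", "quantity".
"product_name" is the match: the name refers to the same concept and its values are product-name strings (e.g. 'Gadget', 'Gear').
The other fields ("unit_price", "location", "quantity") hold different kinds of data.

So "item_name" in warehouse_beta corresponds to "product_name" in warehouse_alpha.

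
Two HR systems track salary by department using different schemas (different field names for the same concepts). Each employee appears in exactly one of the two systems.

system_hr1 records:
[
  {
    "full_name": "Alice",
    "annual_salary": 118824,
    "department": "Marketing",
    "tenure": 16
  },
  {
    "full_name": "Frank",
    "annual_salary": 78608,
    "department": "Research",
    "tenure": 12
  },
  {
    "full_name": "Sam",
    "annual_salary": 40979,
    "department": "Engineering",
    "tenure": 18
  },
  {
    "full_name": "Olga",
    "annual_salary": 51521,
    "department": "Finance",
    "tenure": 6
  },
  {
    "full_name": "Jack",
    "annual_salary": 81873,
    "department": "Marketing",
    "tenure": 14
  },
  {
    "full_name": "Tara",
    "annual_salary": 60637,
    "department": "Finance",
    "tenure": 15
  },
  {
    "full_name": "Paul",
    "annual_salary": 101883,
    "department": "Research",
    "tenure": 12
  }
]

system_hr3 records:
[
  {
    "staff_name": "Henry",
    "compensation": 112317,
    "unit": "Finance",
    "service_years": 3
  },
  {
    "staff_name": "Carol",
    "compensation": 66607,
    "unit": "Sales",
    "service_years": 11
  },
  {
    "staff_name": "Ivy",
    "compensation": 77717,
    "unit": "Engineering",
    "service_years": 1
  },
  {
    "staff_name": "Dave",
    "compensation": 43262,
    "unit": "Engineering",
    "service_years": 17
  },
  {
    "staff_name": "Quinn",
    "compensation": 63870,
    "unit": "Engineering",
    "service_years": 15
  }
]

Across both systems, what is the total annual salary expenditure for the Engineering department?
225828

Schema mappings:
- "department" (system_hr1) = "unit" (system_hr3) = department
- "annual_salary" (system_hr1) = "compensation" (system_hr3) = salary

Engineering salaries from system_hr1: 40979
Engineering salaries from system_hr3: 184849

Total: 40979 + 184849 = 225828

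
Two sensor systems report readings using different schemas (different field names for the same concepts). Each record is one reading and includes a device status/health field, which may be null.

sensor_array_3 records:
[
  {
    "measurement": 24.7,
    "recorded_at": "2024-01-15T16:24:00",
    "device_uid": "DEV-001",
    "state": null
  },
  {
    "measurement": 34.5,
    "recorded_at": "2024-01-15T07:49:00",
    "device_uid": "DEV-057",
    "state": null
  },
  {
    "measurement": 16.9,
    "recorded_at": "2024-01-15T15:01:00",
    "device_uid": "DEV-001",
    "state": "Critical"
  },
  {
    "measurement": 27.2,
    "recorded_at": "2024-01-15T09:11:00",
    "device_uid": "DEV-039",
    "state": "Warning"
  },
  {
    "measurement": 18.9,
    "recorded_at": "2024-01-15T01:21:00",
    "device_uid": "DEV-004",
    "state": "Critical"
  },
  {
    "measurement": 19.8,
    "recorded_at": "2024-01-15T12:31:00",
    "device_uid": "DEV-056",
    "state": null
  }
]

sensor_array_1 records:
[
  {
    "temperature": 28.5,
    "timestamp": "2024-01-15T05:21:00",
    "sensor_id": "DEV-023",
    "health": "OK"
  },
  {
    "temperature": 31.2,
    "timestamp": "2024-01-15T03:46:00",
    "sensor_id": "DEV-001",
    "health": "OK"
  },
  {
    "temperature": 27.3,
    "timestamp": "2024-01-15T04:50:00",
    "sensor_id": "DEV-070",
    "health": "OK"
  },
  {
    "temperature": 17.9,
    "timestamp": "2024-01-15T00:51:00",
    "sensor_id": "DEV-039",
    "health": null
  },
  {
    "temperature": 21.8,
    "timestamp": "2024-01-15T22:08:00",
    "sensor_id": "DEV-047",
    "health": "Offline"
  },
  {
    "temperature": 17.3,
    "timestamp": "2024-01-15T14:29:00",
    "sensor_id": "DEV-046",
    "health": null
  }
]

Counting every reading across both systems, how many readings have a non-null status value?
7

Schema mapping: "state" (sensor_array_3) = "health" (sensor_array_1) = status

Non-null in sensor_array_3: 3
Non-null in sensor_array_1: 4

Total non-null: 3 + 4 = 7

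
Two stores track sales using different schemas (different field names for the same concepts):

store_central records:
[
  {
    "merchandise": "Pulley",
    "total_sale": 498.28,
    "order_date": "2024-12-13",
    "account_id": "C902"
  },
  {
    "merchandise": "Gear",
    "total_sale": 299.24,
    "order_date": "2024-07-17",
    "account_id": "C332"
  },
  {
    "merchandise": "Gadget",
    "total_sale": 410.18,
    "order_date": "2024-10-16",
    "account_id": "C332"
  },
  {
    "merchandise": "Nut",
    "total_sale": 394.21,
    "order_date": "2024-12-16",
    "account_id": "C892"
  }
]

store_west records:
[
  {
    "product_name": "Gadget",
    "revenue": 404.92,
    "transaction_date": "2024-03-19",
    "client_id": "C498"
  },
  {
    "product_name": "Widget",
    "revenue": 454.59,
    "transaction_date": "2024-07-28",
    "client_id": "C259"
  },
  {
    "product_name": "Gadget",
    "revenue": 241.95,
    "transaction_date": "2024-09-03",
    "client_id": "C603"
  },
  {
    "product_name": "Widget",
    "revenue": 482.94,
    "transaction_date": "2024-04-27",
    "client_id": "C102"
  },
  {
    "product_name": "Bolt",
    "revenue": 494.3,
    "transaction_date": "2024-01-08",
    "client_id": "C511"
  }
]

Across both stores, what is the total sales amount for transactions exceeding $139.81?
3680.61

Schema mapping: "total_sale" (store_central) = "revenue" (store_west) = sale amount

Sum of sales > $139.81 in store_central: 1601.91
Sum of sales > $139.81 in store_west: 2078.7

Total: 1601.91 + 2078.7 = 3680.61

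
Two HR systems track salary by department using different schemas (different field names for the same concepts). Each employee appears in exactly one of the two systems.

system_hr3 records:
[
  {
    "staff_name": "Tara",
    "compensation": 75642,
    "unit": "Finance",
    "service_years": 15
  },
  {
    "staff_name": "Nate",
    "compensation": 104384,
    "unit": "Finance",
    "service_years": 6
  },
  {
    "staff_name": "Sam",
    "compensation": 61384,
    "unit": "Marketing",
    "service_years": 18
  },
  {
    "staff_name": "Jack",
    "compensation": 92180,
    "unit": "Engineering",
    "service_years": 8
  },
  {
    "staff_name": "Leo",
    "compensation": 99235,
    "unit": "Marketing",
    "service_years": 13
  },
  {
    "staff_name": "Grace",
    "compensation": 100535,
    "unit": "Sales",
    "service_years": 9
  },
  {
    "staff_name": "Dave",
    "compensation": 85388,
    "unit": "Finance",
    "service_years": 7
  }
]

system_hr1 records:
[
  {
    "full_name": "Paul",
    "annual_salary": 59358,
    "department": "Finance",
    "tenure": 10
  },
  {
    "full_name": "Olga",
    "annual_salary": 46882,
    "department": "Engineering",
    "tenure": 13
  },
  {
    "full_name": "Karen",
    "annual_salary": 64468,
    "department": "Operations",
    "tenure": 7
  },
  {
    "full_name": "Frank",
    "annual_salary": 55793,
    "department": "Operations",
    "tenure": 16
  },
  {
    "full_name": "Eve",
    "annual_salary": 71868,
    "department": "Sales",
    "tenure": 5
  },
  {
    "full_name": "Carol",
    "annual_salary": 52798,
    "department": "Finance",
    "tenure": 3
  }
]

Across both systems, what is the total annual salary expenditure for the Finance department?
377570

Schema mappings:
- "unit" (system_hr3) = "department" (system_hr1) = department
- "compensation" (system_hr3) = "annual_salary" (system_hr1) = salary

Finance salaries from system_hr3: 265414
Finance salaries from system_hr1: 112156

Total: 265414 + 112156 = 377570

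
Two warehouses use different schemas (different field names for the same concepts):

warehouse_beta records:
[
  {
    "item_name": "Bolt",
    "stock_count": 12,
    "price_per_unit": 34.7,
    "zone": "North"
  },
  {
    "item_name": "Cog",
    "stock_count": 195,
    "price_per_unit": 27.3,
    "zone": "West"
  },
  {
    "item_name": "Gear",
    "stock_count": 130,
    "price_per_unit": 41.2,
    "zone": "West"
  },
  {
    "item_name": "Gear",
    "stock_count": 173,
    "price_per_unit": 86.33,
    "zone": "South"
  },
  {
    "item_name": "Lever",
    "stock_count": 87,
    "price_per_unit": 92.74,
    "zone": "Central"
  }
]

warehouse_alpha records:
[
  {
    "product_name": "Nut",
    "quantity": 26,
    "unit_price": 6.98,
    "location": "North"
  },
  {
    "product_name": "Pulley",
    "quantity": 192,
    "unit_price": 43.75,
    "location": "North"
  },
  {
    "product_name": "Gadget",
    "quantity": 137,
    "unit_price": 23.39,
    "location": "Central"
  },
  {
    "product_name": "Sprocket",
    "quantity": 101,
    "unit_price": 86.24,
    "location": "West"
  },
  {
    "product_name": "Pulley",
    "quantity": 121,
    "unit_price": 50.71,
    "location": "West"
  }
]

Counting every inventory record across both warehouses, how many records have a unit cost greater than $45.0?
4

Schema mapping: "price_per_unit" (warehouse_beta) = "unit_price" (warehouse_alpha) = unit cost

Records > $45.0 in warehouse_beta: 2
Records > $45.0 in warehouse_alpha: 2

Total count: 2 + 2 = 4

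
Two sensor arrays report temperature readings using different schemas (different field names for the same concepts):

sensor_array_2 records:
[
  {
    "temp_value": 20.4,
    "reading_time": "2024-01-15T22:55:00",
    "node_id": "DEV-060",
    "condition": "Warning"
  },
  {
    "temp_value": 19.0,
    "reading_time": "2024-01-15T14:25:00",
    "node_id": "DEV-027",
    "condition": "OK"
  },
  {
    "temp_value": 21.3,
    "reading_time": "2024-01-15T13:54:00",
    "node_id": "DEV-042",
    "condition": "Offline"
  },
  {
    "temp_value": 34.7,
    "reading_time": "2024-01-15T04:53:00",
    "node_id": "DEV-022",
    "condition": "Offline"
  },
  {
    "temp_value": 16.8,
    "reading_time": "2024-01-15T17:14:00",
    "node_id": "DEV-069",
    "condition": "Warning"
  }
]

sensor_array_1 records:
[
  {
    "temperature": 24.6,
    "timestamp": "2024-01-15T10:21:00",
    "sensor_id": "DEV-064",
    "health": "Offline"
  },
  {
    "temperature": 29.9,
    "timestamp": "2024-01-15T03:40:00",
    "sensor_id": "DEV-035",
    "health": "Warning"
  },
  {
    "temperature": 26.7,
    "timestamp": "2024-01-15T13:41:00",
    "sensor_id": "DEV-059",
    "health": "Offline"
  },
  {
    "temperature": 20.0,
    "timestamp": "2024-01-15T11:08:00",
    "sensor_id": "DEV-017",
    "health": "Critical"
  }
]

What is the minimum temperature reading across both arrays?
16.8

Schema mapping: "temp_value" (sensor_array_2) = "temperature" (sensor_array_1) = temperature reading

Minimum in sensor_array_2: 16.8
Minimum in sensor_array_1: 20.0

Overall minimum: min(16.8, 20.0) = 16.8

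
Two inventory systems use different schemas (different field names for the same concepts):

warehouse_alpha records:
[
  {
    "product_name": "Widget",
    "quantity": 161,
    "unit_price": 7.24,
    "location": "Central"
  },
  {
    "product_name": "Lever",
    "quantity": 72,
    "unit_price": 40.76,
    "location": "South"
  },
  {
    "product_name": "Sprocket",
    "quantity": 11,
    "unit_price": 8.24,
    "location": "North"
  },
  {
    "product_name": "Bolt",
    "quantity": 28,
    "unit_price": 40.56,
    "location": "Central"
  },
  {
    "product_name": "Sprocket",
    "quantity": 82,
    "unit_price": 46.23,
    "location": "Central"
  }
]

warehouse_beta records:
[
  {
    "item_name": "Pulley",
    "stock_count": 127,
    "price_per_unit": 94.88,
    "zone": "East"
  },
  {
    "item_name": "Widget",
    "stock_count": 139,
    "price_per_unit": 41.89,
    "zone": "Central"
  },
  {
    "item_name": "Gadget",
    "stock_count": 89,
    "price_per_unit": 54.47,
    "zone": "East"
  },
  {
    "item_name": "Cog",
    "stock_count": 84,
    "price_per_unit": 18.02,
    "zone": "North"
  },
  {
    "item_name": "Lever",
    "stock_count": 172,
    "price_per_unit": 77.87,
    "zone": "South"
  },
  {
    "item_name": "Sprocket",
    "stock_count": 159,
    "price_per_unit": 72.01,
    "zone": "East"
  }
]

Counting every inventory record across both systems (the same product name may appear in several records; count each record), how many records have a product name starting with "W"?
2

Schema mapping: "product_name" (warehouse_alpha) = "item_name" (warehouse_beta) = product name

Records with product name starting with "W" in warehouse_alpha: 1
Records with product name starting with "W" in warehouse_beta: 1

Total: 1 + 1 = 2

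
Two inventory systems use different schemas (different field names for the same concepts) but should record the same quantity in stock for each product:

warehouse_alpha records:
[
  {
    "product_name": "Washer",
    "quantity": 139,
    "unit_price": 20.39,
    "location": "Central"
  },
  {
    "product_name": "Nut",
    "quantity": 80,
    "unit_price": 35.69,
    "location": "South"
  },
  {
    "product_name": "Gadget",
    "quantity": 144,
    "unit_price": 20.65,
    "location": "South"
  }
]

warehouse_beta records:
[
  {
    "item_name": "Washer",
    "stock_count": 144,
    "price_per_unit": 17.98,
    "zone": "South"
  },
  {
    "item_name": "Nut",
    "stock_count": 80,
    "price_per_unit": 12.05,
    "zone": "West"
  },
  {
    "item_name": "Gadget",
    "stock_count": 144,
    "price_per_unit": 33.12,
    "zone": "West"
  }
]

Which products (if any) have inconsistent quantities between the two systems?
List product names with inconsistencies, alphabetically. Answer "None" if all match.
Washer

Schema mappings:
- "product_name" (warehouse_alpha) = "item_name" (warehouse_beta) = product name
- "quantity" (warehouse_alpha) = "stock_count" (warehouse_beta) = quantity

Comparison:
  Washer: 139 vs 144 - MISMATCH
  Nut: 80 vs 80 - MATCH
  Gadget: 144 vs 144 - MATCH

Products with inconsistencies: Washer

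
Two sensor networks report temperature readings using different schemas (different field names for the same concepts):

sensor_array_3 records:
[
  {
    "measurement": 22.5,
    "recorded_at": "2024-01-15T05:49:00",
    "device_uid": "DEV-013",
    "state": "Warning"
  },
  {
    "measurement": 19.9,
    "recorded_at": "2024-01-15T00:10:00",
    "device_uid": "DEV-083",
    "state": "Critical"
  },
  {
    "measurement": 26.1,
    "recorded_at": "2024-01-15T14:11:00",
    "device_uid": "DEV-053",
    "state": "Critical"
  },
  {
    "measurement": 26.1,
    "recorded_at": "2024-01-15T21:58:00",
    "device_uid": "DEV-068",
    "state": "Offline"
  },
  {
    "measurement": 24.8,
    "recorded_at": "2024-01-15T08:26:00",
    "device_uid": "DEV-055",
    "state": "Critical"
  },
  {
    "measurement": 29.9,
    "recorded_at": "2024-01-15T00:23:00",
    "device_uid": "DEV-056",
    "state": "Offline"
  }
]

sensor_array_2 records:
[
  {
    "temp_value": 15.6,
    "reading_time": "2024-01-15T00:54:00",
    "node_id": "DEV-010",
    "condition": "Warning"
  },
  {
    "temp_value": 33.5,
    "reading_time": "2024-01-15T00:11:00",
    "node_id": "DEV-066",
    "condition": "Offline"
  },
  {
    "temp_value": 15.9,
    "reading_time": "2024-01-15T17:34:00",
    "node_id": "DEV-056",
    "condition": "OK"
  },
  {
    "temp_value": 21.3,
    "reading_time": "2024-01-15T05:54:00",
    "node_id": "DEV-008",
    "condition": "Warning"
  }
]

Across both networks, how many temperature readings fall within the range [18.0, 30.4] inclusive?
7

Schema mapping: "measurement" (sensor_array_3) = "temp_value" (sensor_array_2) = temperature

Readings in [18.0, 30.4] from sensor_array_3: 6
Readings in [18.0, 30.4] from sensor_array_2: 1

Total count: 6 + 1 = 7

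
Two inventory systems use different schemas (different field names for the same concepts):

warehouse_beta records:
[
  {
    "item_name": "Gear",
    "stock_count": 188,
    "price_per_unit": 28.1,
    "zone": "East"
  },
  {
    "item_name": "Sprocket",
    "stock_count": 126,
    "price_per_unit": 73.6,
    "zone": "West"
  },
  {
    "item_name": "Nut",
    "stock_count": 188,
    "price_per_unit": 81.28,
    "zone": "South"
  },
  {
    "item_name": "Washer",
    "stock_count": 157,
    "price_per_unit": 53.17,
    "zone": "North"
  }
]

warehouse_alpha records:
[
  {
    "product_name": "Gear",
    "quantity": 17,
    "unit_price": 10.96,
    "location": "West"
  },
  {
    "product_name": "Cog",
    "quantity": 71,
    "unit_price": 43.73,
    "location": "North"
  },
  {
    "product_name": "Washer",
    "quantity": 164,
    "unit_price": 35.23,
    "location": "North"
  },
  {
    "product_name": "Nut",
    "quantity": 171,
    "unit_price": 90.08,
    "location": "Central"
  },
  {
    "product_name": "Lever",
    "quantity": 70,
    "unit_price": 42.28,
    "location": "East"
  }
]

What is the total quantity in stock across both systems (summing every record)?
1152

To reconcile these schemas, identify the field holding the quantity in stock in each system:
1. In warehouse_beta it is "stock_count"
2. In warehouse_alpha it is "quantity"

From warehouse_beta: 188 + 126 + 188 + 157 = 659
From warehouse_alpha: 17 + 71 + 164 + 171 + 70 = 493

Total: 659 + 493 = 1152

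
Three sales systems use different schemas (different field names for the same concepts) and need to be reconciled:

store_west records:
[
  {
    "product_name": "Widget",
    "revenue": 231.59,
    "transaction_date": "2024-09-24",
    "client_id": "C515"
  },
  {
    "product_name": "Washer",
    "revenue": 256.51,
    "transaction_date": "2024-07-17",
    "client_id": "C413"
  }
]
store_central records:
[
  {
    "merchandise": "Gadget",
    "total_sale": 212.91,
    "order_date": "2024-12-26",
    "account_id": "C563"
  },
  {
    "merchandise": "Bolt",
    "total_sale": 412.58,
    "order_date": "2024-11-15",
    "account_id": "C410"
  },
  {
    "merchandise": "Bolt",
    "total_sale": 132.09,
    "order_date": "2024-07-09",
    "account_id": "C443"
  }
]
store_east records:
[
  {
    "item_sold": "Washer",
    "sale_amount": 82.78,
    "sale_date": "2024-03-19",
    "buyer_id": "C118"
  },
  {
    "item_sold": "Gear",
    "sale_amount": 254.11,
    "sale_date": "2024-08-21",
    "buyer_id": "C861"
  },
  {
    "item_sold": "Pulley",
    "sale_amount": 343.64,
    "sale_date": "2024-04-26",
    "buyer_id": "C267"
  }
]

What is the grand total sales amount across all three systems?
1926.21

Schema reconciliation - all amount fields map to sale amount:

store_west (revenue): 488.1
store_central (total_sale): 757.58
store_east (sale_amount): 680.53

Grand total: 1926.21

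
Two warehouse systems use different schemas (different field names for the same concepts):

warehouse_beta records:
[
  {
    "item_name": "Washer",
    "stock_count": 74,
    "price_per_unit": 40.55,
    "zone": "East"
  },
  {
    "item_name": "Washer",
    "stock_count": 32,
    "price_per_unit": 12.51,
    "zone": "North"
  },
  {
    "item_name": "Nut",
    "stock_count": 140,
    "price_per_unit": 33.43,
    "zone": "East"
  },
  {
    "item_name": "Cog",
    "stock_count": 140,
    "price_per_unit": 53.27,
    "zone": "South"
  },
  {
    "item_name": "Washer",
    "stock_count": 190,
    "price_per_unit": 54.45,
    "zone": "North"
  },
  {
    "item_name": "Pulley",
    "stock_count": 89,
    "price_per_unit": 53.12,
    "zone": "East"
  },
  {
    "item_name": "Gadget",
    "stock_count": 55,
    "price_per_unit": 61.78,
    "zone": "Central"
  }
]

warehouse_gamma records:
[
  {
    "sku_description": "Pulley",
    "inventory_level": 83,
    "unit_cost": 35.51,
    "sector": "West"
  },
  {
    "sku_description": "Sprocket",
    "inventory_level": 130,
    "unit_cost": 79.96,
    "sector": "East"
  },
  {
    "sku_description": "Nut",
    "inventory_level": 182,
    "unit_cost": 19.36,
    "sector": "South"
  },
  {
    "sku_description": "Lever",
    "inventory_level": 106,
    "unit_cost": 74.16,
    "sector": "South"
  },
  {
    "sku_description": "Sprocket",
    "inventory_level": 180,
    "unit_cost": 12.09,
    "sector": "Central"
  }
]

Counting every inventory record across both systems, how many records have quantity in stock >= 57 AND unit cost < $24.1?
2

Schema mappings:
- "stock_count" (warehouse_beta) = "inventory_level" (warehouse_gamma) = quantity
- "price_per_unit" (warehouse_beta) = "unit_cost" (warehouse_gamma) = unit cost

Records meeting both conditions in warehouse_beta: 0
Records meeting both conditions in warehouse_gamma: 2

Total: 0 + 2 = 2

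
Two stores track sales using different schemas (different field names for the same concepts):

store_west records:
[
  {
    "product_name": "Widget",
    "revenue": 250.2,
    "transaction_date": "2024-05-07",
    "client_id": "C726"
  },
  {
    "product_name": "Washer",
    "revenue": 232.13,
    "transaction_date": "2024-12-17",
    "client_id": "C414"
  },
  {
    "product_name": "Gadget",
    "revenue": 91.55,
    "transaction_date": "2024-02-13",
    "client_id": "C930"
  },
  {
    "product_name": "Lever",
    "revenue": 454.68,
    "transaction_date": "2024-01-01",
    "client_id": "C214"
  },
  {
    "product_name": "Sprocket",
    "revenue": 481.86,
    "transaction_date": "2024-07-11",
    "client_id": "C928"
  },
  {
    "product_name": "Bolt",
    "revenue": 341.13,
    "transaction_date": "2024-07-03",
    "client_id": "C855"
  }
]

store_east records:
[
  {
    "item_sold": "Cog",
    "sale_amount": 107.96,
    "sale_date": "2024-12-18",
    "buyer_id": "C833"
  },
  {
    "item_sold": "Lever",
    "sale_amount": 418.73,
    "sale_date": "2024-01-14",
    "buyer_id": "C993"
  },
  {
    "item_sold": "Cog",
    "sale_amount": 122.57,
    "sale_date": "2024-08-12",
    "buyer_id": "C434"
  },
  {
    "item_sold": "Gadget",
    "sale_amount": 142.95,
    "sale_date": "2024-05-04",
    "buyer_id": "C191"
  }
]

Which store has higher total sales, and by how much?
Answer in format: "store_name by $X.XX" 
store_west by $1059.34

Schema mapping: "revenue" (store_west) = "sale_amount" (store_east) = sale amount

Total for store_west: 1851.55
Total for store_east: 792.21

Difference: |1851.55 - 792.21| = 1059.34
store_west has higher sales by $1059.34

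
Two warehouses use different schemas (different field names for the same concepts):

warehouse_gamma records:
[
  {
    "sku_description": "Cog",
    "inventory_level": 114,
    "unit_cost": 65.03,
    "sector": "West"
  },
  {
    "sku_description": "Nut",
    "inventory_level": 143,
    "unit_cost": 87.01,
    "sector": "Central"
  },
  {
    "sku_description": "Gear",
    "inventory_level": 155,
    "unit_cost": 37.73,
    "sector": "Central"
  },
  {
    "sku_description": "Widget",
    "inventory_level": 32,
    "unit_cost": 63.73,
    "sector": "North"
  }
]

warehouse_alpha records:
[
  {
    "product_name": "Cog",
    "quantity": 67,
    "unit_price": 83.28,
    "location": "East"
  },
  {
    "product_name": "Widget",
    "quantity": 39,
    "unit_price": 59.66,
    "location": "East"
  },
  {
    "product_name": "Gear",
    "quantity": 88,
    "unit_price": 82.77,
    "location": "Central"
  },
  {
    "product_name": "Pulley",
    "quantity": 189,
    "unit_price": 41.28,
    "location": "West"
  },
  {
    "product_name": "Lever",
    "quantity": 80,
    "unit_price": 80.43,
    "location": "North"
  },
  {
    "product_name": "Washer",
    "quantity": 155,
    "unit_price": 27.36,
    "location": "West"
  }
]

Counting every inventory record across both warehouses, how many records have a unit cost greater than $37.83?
8

Schema mapping: "unit_cost" (warehouse_gamma) = "unit_price" (warehouse_alpha) = unit cost

Records > $37.83 in warehouse_gamma: 3
Records > $37.83 in warehouse_alpha: 5

Total count: 3 + 5 = 8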